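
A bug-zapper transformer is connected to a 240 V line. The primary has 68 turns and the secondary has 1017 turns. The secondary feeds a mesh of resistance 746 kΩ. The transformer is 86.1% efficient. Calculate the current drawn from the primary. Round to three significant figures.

V_s = 240 × 1017/68 = 3589.4 V.
I_s = V_s/R = 3589.4/746000 = 0.0048115 A.
P_out = V_s I_s = 3589.4 × 0.0048115 = 17.271 W.
P_in = P_out/η = 17.271/0.861 = 20.059 W.
I_p = P_in/V_p = 20.059/240 = 0.0836 A.

I_p ≈ 0.0836 A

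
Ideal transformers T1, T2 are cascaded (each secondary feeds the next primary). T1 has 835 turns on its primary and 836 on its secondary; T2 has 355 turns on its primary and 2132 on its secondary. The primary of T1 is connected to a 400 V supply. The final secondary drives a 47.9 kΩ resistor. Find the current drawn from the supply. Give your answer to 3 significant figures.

I_supply ≈ 0.302 A

Secondary of T1: V = 400.00 × 836/835 = 400.48 V.
Secondary of T2: V = 400.48 × 2132/355 = 2405.1 V.
I_load = 2405.1/47900 = 0.050211 A, so P_out = 2405.1 × 0.050211 = 120.77 W.
All ideal ⇒ P_in = P_out, so I_supply = 120.77/400 = 0.302 A.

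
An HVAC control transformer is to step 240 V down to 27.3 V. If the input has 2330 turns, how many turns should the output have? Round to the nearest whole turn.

N_out = 265 turns

N_out/N_in = V_out/V_in, so N_out = 2330 × 27.3/240 = 265.0 ≈ 265 turns.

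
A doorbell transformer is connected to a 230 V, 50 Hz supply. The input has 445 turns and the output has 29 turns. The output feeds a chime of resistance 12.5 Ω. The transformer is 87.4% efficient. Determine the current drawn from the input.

V_out = 230 × 29/445 = 14.989 V.
I_out = V_out/R = 14.989/12.5 = 1.1991 A.
P_out = V_out I_out = 14.989 × 1.1991 = 17.973 W.
P_in = P_out/η = 17.973/0.874 = 20.564 W.
I_in = P_in/V_in = 20.564/230 = 0.0894 A.

I_in ≈ 0.0894 A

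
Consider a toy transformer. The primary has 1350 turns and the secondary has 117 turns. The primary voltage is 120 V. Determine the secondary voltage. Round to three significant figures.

V_s ≈ 10.4 V

V_s/V_p = N_s/N_p, so V_s = 120 × 117/1350 = 10.4 V.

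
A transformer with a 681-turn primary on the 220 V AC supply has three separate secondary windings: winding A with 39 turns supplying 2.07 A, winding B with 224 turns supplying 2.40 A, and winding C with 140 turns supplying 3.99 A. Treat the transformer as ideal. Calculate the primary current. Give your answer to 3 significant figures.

I_p ≈ 1.73 A

V_A = 220 × 39/681 = 12.599 V; V_B = 220 × 224/681 = 72.364 V; V_C = 220 × 140/681 = 45.228 V.
P_out = V_A I_A + V_B I_B + V_C I_C = 12.599×2.07 + 72.364×2.40 + 45.228×3.99 = 26.080 + 173.67 + 180.46 = 380.21 W.
Ideal ⇒ P_in = P_out, so I_p = P_out/V_p = 380.21/220 = 1.73 A.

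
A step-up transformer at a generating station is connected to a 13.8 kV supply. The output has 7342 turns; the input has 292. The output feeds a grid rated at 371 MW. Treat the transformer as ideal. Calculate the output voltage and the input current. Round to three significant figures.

V_out ≈ 347000 V, I_in ≈ 26900 A

V_out = V_in × N_out/N_in = 13800 × 7342/292 = 346980 V.
I_out = P/V_out = 3.71×10^8/346980 = 1069.2 A.
I_in = I_out × N_out/N_in = 1069.2 × 7342/292 = 26900 A.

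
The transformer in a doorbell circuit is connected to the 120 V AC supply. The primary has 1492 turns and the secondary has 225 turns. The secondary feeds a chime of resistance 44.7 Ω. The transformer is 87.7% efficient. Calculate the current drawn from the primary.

I_p ≈ 0.0696 A

V_s = 120 × 225/1492 = 18.097 V.
I_s = V_s/R = 18.097/44.7 = 0.40484 A.
P_out = V_s I_s = 18.097 × 0.40484 = 7.3263 W.
P_in = P_out/η = 7.3263/0.877 = 8.3538 W.
I_p = P_in/V_p = 8.3538/120 = 0.0696 A.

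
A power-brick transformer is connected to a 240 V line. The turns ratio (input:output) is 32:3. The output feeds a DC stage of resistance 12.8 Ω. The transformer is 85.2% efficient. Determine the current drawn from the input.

I_in ≈ 0.193 A

V_out = 240 × 3/32 = 22.500 V.
I_out = V_out/R = 22.500/12.8 = 1.7578 A.
P_out = V_out I_out = 22.500 × 1.7578 = 39.551 W.
P_in = P_out/η = 39.551/0.852 = 46.421 W.
I_in = P_in/V_in = 46.421/240 = 0.193 A.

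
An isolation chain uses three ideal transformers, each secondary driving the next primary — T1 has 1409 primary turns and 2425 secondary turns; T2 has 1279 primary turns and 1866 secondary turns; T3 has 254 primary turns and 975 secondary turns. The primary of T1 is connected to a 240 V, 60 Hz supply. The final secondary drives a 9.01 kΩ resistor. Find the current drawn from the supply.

I_supply ≈ 2.47 A

After T1: V = 240.00 × 2425/1409 = 413.06 V.
After T2: V = 413.06 × 1866/1279 = 602.63 V.
After T3: V = 602.63 × 975/254 = 2313.3 V.
I_load = 2313.3/9010 = 0.25674 A, so P_out = 2313.3 × 0.25674 = 593.91 W.
All ideal ⇒ P_in = P_out, so I_supply = 593.91/240 = 2.47 A.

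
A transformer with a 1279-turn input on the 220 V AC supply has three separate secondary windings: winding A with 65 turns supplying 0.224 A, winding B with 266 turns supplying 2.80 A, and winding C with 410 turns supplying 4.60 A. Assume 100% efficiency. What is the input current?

I_in ≈ 2.07 A

V_A = 220 × 65/1279 = 11.181 V; V_B = 220 × 266/1279 = 45.754 V; V_C = 220 × 410/1279 = 70.524 V.
P_out = V_A I_A + V_B I_B + V_C I_C = 11.181×0.224 + 45.754×2.80 + 70.524×4.60 = 2.5045 + 128.11 + 324.41 = 455.03 W.
Ideal ⇒ P_in = P_out, so I_in = P_out/V_in = 455.03/220 = 2.07 A.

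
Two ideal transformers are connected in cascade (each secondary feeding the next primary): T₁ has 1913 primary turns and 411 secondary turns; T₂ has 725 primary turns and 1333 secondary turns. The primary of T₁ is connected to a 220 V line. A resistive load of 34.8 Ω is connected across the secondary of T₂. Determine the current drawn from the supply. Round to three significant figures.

After T₁: V = 220.00 × 411/1913 = 47.266 V.
After T₂: V = 47.266 × 1333/725 = 86.904 V.
I_load = 86.904/34.8 = 2.4973 A, so P_out = 86.904 × 2.4973 = 217.02 W.
All ideal ⇒ P_in = P_out, so I_supply = 217.02/220 = 0.986 A.

I_supply ≈ 0.986 A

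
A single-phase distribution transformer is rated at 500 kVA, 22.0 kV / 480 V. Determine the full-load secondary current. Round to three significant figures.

I_s = S/V_s = 500000/480 = 1040 A.

I_s ≈ 1040 A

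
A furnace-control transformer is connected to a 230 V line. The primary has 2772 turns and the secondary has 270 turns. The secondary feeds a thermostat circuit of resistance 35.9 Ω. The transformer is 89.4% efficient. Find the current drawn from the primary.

V_s = 230 × 270/2772 = 22.403 V.
I_s = V_s/R = 22.403/35.9 = 0.62403 A.
P_out = V_s I_s = 22.403 × 0.62403 = 13.980 W.
P_in = P_out/η = 13.980/0.894 = 15.637 W.
I_p = P_in/V_p = 15.637/230 = 0.0680 A.

I_p ≈ 0.0680 A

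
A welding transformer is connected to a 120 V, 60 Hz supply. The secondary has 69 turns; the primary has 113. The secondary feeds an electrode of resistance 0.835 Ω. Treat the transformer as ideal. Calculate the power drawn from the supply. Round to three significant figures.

V_s = V_p × N_s/N_p = 120 × 69/113 = 73.274 V.
I_s = V_s/R = 73.274/0.835 = 87.754 A.
I_p = I_s × N_s/N_p = 87.754 × 69/113 = 53.584 A.
P = V_p I_p = 120 × 53.584 = 6430 W.

P ≈ 6430 W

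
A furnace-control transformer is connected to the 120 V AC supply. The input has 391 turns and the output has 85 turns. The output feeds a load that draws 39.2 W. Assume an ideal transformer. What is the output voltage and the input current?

V_out ≈ 26.1 V, I_in ≈ 0.327 A

V_out = V_in × N_out/N_in = 120 × 85/391 = 26.087 V.
I_out = P/V_out = 39.2/26.087 = 1.5027 A.
I_in = I_out × N_out/N_in = 1.5027 × 85/391 = 0.327 A.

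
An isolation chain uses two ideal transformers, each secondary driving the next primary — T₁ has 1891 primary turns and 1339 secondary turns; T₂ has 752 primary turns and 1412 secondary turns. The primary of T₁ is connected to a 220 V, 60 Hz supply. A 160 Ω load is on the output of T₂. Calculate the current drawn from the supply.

I_supply ≈ 2.43 A

After T₁: V = 220.00 × 1339/1891 = 155.78 V.
After T₂: V = 155.78 × 1412/752 = 292.50 V.
I_load = 292.50/160 = 1.8281 A, so P_out = 292.50 × 1.8281 = 534.73 W.
All ideal ⇒ P_in = P_out, so I_supply = 534.73/220 = 2.43 A.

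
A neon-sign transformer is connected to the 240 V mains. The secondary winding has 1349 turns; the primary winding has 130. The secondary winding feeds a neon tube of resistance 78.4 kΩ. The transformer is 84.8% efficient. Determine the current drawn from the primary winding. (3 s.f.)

V_s = 240 × 1349/130 = 2490.5 V.
I_s = V_s/R = 2490.5/78400 = 0.031766 A.
P_out = V_s I_s = 2490.5 × 0.031766 = 79.112 W.
P_in = P_out/η = 79.112/0.848 = 93.293 W.
I_p = P_in/V_p = 93.293/240 = 0.389 A.

I_p ≈ 0.389 A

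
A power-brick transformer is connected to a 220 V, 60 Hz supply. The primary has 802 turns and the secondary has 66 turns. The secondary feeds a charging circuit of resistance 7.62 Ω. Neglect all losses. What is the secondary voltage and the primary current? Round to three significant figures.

V_s ≈ 18.1 V, I_p ≈ 0.196 A

V_s = V_p × N_s/N_p = 220 × 66/802 = 18.105 V.
I_s = V_s/R = 18.105/7.62 = 2.3759 A.
I_p = I_s × N_s/N_p = 2.3759 × 66/802 = 0.196 A.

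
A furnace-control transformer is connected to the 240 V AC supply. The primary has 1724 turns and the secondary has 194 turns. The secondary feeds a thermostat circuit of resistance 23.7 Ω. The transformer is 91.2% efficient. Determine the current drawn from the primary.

I_p ≈ 0.141 A

V_s = 240 × 194/1724 = 27.007 V.
I_s = V_s/R = 27.007/23.7 = 1.1395 A.
P_out = V_s I_s = 27.007 × 1.1395 = 30.775 W.
P_in = P_out/η = 30.775/0.912 = 33.745 W.
I_p = P_in/V_p = 33.745/240 = 0.141 A.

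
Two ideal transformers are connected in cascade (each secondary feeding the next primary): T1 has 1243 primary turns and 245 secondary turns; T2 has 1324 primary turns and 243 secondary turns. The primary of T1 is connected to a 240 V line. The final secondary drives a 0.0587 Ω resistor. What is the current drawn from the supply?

After T1: V = 240.00 × 245/1243 = 47.305 V.
After T2: V = 47.305 × 243/1324 = 8.6821 V.
I_load = 8.6821/0.0587 = 147.91 A, so P_out = 8.6821 × 147.91 = 1284.1 W.
All ideal ⇒ P_in = P_out, so I_supply = 1284.1/240 = 5.35 A.

I_supply ≈ 5.35 A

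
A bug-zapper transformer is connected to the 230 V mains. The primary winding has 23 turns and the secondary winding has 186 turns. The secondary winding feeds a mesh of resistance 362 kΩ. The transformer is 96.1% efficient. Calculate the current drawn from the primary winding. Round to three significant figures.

I_p ≈ 0.0432 A

V_s = 230 × 186/23 = 1860.0 V.
I_s = V_s/R = 1860.0/362000 = 0.0051381 A.
P_out = V_s I_s = 1860.0 × 0.0051381 = 9.5569 W.
P_in = P_out/η = 9.5569/0.961 = 9.9448 W.
I_p = P_in/V_p = 9.9448/230 = 0.0432 A.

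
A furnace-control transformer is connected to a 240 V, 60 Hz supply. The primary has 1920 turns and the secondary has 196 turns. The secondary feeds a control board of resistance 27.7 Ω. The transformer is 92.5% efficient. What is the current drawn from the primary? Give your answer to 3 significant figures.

V_s = 240 × 196/1920 = 24.500 V.
I_s = V_s/R = 24.500/27.7 = 0.88448 A.
P_out = V_s I_s = 24.500 × 0.88448 = 21.670 W.
P_in = P_out/η = 21.670/0.925 = 23.427 W.
I_p = P_in/V_p = 23.427/240 = 0.0976 A.

I_p ≈ 0.0976 A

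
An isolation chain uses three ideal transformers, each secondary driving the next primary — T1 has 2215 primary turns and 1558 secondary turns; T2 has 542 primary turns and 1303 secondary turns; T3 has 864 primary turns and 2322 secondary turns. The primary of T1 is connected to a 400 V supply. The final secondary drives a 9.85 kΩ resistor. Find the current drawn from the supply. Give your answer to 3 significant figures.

I_supply ≈ 0.839 A

Secondary of T1: V = 400.00 × 1558/2215 = 281.35 V.
Secondary of T2: V = 281.35 × 1303/542 = 676.39 V.
Secondary of T3: V = 676.39 × 2322/864 = 1817.8 V.
I_load = 1817.8/9850 = 0.18455 A, so P_out = 1817.8 × 0.18455 = 335.47 W.
All ideal ⇒ P_in = P_out, so I_supply = 335.47/400 = 0.839 A.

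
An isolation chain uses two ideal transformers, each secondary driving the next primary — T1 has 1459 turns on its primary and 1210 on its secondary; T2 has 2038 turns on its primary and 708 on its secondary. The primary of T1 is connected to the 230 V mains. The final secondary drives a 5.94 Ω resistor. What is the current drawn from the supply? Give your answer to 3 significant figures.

After T1: V = 230.00 × 1210/1459 = 190.75 V.
After T2: V = 190.75 × 708/2038 = 66.265 V.
I_load = 66.265/5.94 = 11.156 A, so P_out = 66.265 × 11.156 = 739.24 W.
All ideal ⇒ P_in = P_out, so I_supply = 739.24/230 = 3.21 A.

I_supply ≈ 3.21 A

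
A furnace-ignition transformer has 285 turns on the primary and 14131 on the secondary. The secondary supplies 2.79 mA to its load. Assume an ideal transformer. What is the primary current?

For an ideal transformer I_p/I_s = N_s/N_p, so I_p = 0.00279 × 14131/285 = 0.138 A.

I_p ≈ 0.138 A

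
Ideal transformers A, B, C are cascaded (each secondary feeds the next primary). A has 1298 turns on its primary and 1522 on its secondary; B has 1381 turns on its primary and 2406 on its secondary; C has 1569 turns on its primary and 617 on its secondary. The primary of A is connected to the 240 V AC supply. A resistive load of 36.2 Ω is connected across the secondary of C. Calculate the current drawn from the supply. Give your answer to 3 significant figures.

Secondary of A: V = 240.00 × 1522/1298 = 281.42 V.
Secondary of B: V = 281.42 × 2406/1381 = 490.29 V.
Secondary of C: V = 490.29 × 617/1569 = 192.80 V.
I_load = 192.80/36.2 = 5.3261 A, so P_out = 192.80 × 5.3261 = 1026.9 W.
All ideal ⇒ P_in = P_out, so I_supply = 1026.9/240 = 4.28 A.

I_supply ≈ 4.28 A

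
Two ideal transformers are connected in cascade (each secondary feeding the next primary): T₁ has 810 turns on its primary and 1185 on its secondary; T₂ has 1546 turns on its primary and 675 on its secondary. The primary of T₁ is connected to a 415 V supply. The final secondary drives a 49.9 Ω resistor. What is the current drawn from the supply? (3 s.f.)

I_supply ≈ 3.39 A

Secondary of T₁: V = 415.00 × 1185/810 = 607.13 V.
Secondary of T₂: V = 607.13 × 675/1546 = 265.08 V.
I_load = 265.08/49.9 = 5.3122 A, so P_out = 265.08 × 5.3122 = 1408.2 W.
All ideal ⇒ P_in = P_out, so I_supply = 1408.2/415 = 3.39 A.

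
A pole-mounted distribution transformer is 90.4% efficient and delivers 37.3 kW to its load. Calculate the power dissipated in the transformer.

P_loss ≈ 3960 W

P_in = P_out/η = 37300/0.904 = 41261.1 W.
P_loss = P_in − P_out = 41261.1 − 37300 = 3960 W.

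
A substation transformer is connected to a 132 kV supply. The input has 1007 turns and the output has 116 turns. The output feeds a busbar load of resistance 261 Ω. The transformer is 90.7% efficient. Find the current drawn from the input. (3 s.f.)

I_in ≈ 7.40 A

V_out = 132000 × 116/1007 = 15206 V.
I_out = V_out/R = 15206/261 = 58.259 A.
P_out = V_out I_out = 15206 × 58.259 = 885860 W.
P_in = P_out/η = 885860/0.907 = 976690 W.
I_in = P_in/V_in = 976690/132000 = 7.40 A.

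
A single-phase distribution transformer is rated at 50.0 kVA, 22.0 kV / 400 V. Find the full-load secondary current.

I_s = S/V_s = 50000/400 = 125 A.

I_s ≈ 125 A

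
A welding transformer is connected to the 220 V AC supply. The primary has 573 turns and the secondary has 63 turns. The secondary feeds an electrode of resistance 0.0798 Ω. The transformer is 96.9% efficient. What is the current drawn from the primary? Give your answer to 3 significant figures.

I_p ≈ 34.4 A

V_s = 220 × 63/573 = 24.188 V.
I_s = V_s/R = 24.188/0.0798 = 303.11 A.
P_out = V_s I_s = 24.188 × 303.11 = 7331.9 W.
P_in = P_out/η = 7331.9/0.969 = 7566.4 W.
I_p = P_in/V_p = 7566.4/220 = 34.4 A.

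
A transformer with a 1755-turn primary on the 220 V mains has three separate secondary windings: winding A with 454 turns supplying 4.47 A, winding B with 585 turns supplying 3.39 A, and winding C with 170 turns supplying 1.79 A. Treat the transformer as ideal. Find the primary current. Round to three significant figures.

V_A = 220 × 454/1755 = 56.912 V; V_B = 220 × 585/1755 = 73.333 V; V_C = 220 × 170/1755 = 21.311 V.
P_out = V_A I_A + V_B I_B + V_C I_C = 56.912×4.47 + 73.333×3.39 + 21.311×1.79 = 254.40 + 248.60 + 38.146 = 541.14 W.
Ideal ⇒ P_in = P_out, so I_p = P_out/V_p = 541.14/220 = 2.46 A.

I_p ≈ 2.46 A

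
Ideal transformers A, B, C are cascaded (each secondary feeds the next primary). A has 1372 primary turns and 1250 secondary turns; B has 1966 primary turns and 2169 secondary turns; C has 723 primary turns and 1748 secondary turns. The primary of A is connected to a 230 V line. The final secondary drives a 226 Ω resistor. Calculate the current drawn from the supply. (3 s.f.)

I_supply ≈ 6.01 A

Secondary of A: V = 230.00 × 1250/1372 = 209.55 V.
Secondary of B: V = 209.55 × 2169/1966 = 231.19 V.
Secondary of C: V = 231.19 × 1748/723 = 558.94 V.
I_load = 558.94/226 = 2.4732 A, so P_out = 558.94 × 2.4732 = 1382.3 W.
All ideal ⇒ P_in = P_out, so I_supply = 1382.3/230 = 6.01 A.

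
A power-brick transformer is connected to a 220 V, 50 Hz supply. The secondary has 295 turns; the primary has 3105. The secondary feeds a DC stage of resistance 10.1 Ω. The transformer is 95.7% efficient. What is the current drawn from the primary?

V_s = 220 × 295/3105 = 20.902 V.
I_s = V_s/R = 20.902/10.1 = 2.0695 A.
P_out = V_s I_s = 20.902 × 2.0695 = 43.256 W.
P_in = P_out/η = 43.256/0.957 = 45.199 W.
I_p = P_in/V_p = 45.199/220 = 0.205 A.

I_p ≈ 0.205 A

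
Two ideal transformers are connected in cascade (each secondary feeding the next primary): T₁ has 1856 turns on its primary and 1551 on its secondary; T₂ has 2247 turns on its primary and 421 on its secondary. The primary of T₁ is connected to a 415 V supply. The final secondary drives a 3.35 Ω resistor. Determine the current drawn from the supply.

I_supply ≈ 3.04 A

Secondary of T₁: V = 415.00 × 1551/1856 = 346.80 V.
Secondary of T₂: V = 346.80 × 421/2247 = 64.977 V.
I_load = 64.977/3.35 = 19.396 A, so P_out = 64.977 × 19.396 = 1260.3 W.
All ideal ⇒ P_in = P_out, so I_supply = 1260.3/415 = 3.04 A.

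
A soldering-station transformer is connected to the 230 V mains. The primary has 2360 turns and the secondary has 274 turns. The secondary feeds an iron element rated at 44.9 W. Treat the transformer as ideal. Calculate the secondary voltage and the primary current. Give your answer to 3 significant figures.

V_s ≈ 26.7 V, I_p ≈ 0.195 A

V_s = V_p × N_s/N_p = 230 × 274/2360 = 26.703 V.
I_s = P/V_s = 44.9/26.703 = 1.6814 A.
I_p = I_s × N_s/N_p = 1.6814 × 274/2360 = 0.195 A.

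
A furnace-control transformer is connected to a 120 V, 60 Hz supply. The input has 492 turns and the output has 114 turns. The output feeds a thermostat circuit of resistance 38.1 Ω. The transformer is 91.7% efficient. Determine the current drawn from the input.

I_in ≈ 0.184 A

V_out = 120 × 114/492 = 27.805 V.
I_out = V_out/R = 27.805/38.1 = 0.72979 A.
P_out = V_out I_out = 27.805 × 0.72979 = 20.292 W.
P_in = P_out/η = 20.292/0.917 = 22.128 W.
I_in = P_in/V_in = 22.128/120 = 0.184 A.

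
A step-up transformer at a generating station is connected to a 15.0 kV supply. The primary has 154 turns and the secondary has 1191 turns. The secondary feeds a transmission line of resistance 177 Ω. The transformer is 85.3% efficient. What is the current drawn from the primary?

I_p ≈ 5940 A

V_s = 15000 × 1191/154 = 116010 V.
I_s = V_s/R = 116010/177 = 655.40 A.
P_out = V_s I_s = 116010 × 655.40 = 7.6031×10^7 W.
P_in = P_out/η = 7.6031×10^7/0.853 = 8.9134×10^7 W.
I_p = P_in/V_p = 8.9134×10^7/15000 = 5940 A.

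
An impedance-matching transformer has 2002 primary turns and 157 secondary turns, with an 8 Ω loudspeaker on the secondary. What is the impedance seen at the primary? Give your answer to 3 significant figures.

Z_p = (N_p/N_s)² × Z_s = (2002/157)² × 8 = 1300 Ω.

Z_p ≈ 1300 Ω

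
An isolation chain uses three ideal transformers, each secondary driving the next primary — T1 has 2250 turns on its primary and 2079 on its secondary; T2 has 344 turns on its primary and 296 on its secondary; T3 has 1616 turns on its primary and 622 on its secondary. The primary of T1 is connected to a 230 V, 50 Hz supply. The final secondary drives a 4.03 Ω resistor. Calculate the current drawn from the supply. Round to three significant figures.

I_supply ≈ 5.34 A

Secondary of T1: V = 230.00 × 2079/2250 = 212.52 V.
Secondary of T2: V = 212.52 × 296/344 = 182.87 V.
Secondary of T3: V = 182.87 × 622/1616 = 70.385 V.
I_load = 70.385/4.03 = 17.465 A, so P_out = 70.385 × 17.465 = 1229.3 W.
All ideal ⇒ P_in = P_out, so I_supply = 1229.3/230 = 5.34 A.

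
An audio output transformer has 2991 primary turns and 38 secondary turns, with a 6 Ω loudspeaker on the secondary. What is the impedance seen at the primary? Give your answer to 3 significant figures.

Z_p = (N_p/N_s)² × Z_s = (2991/38)² × 6 = 37200 Ω.

Z_p ≈ 37200 Ω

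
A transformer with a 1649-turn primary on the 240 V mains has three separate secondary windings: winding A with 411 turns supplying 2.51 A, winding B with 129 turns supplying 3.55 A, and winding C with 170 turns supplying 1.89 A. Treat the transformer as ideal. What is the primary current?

I_p ≈ 1.10 A

V_A = 240 × 411/1649 = 59.818 V; V_B = 240 × 129/1649 = 18.775 V; V_C = 240 × 170/1649 = 24.742 V.
P_out = V_A I_A + V_B I_B + V_C I_C = 59.818×2.51 + 18.775×3.55 + 24.742×1.89 = 150.14 + 66.651 + 46.763 = 263.56 W.
Ideal ⇒ P_in = P_out, so I_p = P_out/V_p = 263.56/240 = 1.10 A.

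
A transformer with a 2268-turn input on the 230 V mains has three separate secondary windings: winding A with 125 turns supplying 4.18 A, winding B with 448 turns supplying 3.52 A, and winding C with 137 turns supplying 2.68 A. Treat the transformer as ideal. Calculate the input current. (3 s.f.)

V_A = 230 × 125/2268 = 12.676 V; V_B = 230 × 448/2268 = 45.432 V; V_C = 230 × 137/2268 = 13.893 V.
P_out = V_A I_A + V_B I_B + V_C I_C = 12.676×4.18 + 45.432×3.52 + 13.893×2.68 = 52.987 + 159.92 + 37.234 = 250.14 W.
Ideal ⇒ P_in = P_out, so I_in = P_out/V_in = 250.14/230 = 1.09 A.

I_in ≈ 1.09 A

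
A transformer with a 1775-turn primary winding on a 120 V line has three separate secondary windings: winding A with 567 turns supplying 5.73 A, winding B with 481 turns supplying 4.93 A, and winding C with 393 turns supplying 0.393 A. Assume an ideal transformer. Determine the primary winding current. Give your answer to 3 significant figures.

I_p ≈ 3.25 A

V_A = 120 × 567/1775 = 38.332 V; V_B = 120 × 481/1775 = 32.518 V; V_C = 120 × 393/1775 = 26.569 V.
P_out = V_A I_A + V_B I_B + V_C I_C = 38.332×5.73 + 32.518×4.93 + 26.569×0.393 = 219.64 + 160.32 + 10.442 = 390.40 W.
Ideal ⇒ P_in = P_out, so I_p = P_out/V_p = 390.40/120 = 3.25 A.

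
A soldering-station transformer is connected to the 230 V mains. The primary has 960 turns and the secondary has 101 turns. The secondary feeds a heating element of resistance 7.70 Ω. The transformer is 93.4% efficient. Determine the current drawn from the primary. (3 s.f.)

V_s = 230 × 101/960 = 24.198 V.
I_s = V_s/R = 24.198/7.70 = 3.1426 A.
P_out = V_s I_s = 24.198 × 3.1426 = 76.044 W.
P_in = P_out/η = 76.044/0.934 = 81.418 W.
I_p = P_in/V_p = 81.418/230 = 0.354 A.

I_p ≈ 0.354 A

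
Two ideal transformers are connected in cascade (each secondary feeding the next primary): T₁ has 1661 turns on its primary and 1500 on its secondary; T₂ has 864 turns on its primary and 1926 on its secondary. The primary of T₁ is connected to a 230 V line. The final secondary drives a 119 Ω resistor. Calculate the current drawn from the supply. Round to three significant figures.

Secondary of T₁: V = 230.00 × 1500/1661 = 207.71 V.
Secondary of T₂: V = 207.71 × 1926/864 = 463.01 V.
I_load = 463.01/119 = 3.8909 A, so P_out = 463.01 × 3.8909 = 1801.5 W.
All ideal ⇒ P_in = P_out, so I_supply = 1801.5/230 = 7.83 A.

I_supply ≈ 7.83 A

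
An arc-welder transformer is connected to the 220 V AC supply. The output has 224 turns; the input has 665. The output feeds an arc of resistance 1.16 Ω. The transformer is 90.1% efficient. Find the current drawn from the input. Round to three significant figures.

I_in ≈ 23.9 A

V_out = 220 × 224/665 = 74.105 V.
I_out = V_out/R = 74.105/1.16 = 63.884 A.
P_out = V_out I_out = 74.105 × 63.884 = 4734.1 W.
P_in = P_out/η = 4734.1/0.901 = 5254.3 W.
I_in = P_in/V_in = 5254.3/220 = 23.9 A.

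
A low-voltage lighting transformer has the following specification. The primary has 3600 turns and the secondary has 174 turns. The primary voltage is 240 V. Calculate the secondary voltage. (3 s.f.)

V_s ≈ 11.6 V

V_s/V_p = N_s/N_p, so V_s = 240 × 174/3600 = 11.6 V.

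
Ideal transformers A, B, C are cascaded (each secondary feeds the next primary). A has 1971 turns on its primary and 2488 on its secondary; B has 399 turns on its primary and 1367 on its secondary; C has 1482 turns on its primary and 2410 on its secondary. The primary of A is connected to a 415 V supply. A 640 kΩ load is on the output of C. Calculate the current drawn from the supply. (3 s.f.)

After A: V = 415.00 × 2488/1971 = 523.86 V.
After B: V = 523.86 × 1367/399 = 1794.8 V.
After C: V = 1794.8 × 2410/1482 = 2918.6 V.
I_load = 2918.6/640000 = 0.0045603 A, so P_out = 2918.6 × 0.0045603 = 13.310 W.
All ideal ⇒ P_in = P_out, so I_supply = 13.310/415 = 0.0321 A.

I_supply ≈ 0.0321 A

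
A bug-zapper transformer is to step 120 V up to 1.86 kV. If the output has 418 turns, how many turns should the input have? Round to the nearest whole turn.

N_in = 27 turns

N_in/N_out = V_in/V_out, so N_in = 418 × 120/1860 = 27.0 ≈ 27 turns.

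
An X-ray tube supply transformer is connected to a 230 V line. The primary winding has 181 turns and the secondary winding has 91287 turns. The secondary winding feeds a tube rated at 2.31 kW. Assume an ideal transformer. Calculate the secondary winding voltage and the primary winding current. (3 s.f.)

V_s = V_p × N_s/N_p = 230 × 91287/181 = 116000 V.
I_s = P/V_s = 2310/116000 = 0.019914 A.
I_p = I_s × N_s/N_p = 0.019914 × 91287/181 = 10.0 A.

V_s ≈ 116000 V, I_p ≈ 10.0 A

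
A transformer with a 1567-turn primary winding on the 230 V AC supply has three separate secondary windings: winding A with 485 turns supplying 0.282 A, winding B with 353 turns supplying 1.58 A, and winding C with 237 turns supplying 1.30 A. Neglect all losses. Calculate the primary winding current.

V_A = 230 × 485/1567 = 71.187 V; V_B = 230 × 353/1567 = 51.812 V; V_C = 230 × 237/1567 = 34.786 V.
P_out = V_A I_A + V_B I_B + V_C I_C = 71.187×0.282 + 51.812×1.58 + 34.786×1.30 = 20.075 + 81.864 + 45.222 = 147.16 W.
Ideal ⇒ P_in = P_out, so I_p = P_out/V_p = 147.16/230 = 0.640 A.

I_p ≈ 0.640 A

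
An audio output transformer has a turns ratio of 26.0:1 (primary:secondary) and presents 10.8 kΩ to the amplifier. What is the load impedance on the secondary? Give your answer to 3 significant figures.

Z_s ≈ 16.0 Ω

Z_s = Z_p/(N_p/N_s)² = 10800/26.0² = 16.0 Ω.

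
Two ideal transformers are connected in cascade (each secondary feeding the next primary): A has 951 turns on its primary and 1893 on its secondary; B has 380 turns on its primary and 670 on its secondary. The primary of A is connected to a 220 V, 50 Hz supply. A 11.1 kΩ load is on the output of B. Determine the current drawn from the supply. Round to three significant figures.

After A: V = 220.00 × 1893/951 = 437.92 V.
After B: V = 437.92 × 670/380 = 772.12 V.
I_load = 772.12/11100 = 0.069560 A, so P_out = 772.12 × 0.069560 = 53.709 W.
All ideal ⇒ P_in = P_out, so I_supply = 53.709/220 = 0.244 A.

I_supply ≈ 0.244 A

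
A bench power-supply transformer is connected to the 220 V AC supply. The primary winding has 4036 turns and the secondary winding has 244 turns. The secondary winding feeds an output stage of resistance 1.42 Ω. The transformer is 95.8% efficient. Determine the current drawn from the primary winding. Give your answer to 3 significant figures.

I_p ≈ 0.591 A

V_s = 220 × 244/4036 = 13.300 V.
I_s = V_s/R = 13.300/1.42 = 9.3664 A.
P_out = V_s I_s = 13.300 × 9.3664 = 124.58 W.
P_in = P_out/η = 124.58/0.958 = 130.04 W.
I_p = P_in/V_p = 130.04/220 = 0.591 A.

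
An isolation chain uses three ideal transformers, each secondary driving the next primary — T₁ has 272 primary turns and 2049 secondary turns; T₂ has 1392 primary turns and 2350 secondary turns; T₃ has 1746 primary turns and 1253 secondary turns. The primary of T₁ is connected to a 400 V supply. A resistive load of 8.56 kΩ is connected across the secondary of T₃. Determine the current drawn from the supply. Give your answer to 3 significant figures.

Secondary of T₁: V = 400.00 × 2049/272 = 3013.2 V.
Secondary of T₂: V = 3013.2 × 2350/1392 = 5087.0 V.
Secondary of T₃: V = 5087.0 × 1253/1746 = 3650.6 V.
I_load = 3650.6/8560 = 0.42648 A, so P_out = 3650.6 × 0.42648 = 1556.9 W.
All ideal ⇒ P_in = P_out, so I_supply = 1556.9/400 = 3.89 A.

I_supply ≈ 3.89 A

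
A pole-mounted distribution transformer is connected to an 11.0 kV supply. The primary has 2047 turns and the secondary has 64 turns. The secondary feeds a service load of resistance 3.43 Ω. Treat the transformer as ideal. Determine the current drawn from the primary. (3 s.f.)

V_s = V_p × N_s/N_p = 11000 × 64/2047 = 343.92 V.
I_s = V_s/R = 343.92/3.43 = 100.27 A.
For an ideal transformer I_p N_p = I_s N_s, so I_p = 100.27 × 64/2047 = 3.13 A.

I_p ≈ 3.13 A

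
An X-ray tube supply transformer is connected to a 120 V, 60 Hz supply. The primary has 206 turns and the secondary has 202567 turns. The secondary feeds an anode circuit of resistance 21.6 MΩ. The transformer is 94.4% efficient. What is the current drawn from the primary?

V_s = 120 × 202567/206 = 118000 V.
I_s = V_s/R = 118000/(2.16×10^7) = 0.0054630 A.
P_out = V_s I_s = 118000 × 0.0054630 = 644.63 W.
P_in = P_out/η = 644.63/0.944 = 682.87 W.
I_p = P_in/V_p = 682.87/120 = 5.69 A.

I_p ≈ 5.69 A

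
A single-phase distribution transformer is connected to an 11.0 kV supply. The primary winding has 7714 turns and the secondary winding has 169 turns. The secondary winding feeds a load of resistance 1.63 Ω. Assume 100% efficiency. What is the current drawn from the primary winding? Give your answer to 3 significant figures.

I_p ≈ 3.24 A

V_s = V_p × N_s/N_p = 11000 × 169/7714 = 240.99 V.
I_s = V_s/R = 240.99/1.63 = 147.85 A.
For an ideal transformer I_p N_p = I_s N_s, so I_p = 147.85 × 169/7714 = 3.24 A.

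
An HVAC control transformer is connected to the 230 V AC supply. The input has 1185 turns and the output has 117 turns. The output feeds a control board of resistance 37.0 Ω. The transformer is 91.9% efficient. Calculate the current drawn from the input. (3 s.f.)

I_in ≈ 0.0659 A

V_out = 230 × 117/1185 = 22.709 V.
I_out = V_out/R = 22.709/37.0 = 0.61375 A.
P_out = V_out I_out = 22.709 × 0.61375 = 13.938 W.
P_in = P_out/η = 13.938/0.919 = 15.166 W.
I_in = P_in/V_in = 15.166/230 = 0.0659 A.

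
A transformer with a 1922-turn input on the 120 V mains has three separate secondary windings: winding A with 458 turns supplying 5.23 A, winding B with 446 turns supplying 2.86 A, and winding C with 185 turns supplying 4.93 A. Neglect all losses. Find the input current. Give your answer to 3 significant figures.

I_in ≈ 2.38 A

V_A = 120 × 458/1922 = 28.595 V; V_B = 120 × 446/1922 = 27.846 V; V_C = 120 × 185/1922 = 11.550 V.
P_out = V_A I_A + V_B I_B + V_C I_C = 28.595×5.23 + 27.846×2.86 + 11.550×4.93 = 149.55 + 79.640 + 56.944 = 286.14 W.
Ideal ⇒ P_in = P_out, so I_in = P_out/V_in = 286.14/120 = 2.38 A.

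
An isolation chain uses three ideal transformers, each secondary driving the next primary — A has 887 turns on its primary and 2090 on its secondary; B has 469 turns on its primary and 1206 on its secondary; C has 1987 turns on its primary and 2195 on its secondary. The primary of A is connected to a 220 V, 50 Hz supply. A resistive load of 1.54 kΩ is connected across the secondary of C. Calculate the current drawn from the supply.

I_supply ≈ 6.40 A

Secondary of A: V = 220.00 × 2090/887 = 518.38 V.
Secondary of B: V = 518.38 × 1206/469 = 1333.0 V.
Secondary of C: V = 1333.0 × 2195/1987 = 1472.5 V.
I_load = 1472.5/1540 = 0.95617 A, so P_out = 1472.5 × 0.95617 = 1408.0 W.
All ideal ⇒ P_in = P_out, so I_supply = 1408.0/220 = 6.40 A.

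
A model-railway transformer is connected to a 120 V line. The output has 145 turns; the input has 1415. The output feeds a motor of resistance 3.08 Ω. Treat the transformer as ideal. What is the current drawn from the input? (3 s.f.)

I_in ≈ 0.409 A

V_out = V_in × N_out/N_in = 120 × 145/1415 = 12.297 V.
I_out = V_out/R = 12.297/3.08 = 3.9925 A.
For an ideal transformer I_in N_in = I_out N_out, so I_in = 3.9925 × 145/1415 = 0.409 A.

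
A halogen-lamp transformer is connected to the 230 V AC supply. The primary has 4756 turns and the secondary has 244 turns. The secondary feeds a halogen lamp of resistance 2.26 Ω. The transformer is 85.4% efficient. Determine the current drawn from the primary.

V_s = 230 × 244/4756 = 11.800 V.
I_s = V_s/R = 11.800/2.26 = 5.2212 A.
P_out = V_s I_s = 11.800 × 5.2212 = 61.609 W.
P_in = P_out/η = 61.609/0.854 = 72.142 W.
I_p = P_in/V_p = 72.142/230 = 0.314 A.

I_p ≈ 0.314 A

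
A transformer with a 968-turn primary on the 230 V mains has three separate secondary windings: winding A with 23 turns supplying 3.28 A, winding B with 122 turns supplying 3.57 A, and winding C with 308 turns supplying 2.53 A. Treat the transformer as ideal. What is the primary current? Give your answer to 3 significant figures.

I_p ≈ 1.33 A

V_A = 230 × 23/968 = 5.4649 V; V_B = 230 × 122/968 = 28.988 V; V_C = 230 × 308/968 = 73.182 V.
P_out = V_A I_A + V_B I_B + V_C I_C = 5.4649×3.28 + 28.988×3.57 + 73.182×2.53 = 17.925 + 103.49 + 185.15 = 306.56 W.
Ideal ⇒ P_in = P_out, so I_p = P_out/V_p = 306.56/230 = 1.33 A.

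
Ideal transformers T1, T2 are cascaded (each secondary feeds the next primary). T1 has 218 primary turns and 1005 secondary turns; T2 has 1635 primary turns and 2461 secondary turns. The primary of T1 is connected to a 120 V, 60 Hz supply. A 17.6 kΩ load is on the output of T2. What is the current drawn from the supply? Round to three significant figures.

After T1: V = 120.00 × 1005/218 = 553.21 V.
After T2: V = 553.21 × 2461/1635 = 832.69 V.
I_load = 832.69/17600 = 0.047312 A, so P_out = 832.69 × 0.047312 = 39.396 W.
All ideal ⇒ P_in = P_out, so I_supply = 39.396/120 = 0.328 A.

I_supply ≈ 0.328 A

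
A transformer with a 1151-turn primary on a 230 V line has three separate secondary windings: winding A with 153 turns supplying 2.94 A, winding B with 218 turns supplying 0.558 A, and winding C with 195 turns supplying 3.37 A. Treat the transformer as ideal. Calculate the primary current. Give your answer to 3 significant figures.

V_A = 230 × 153/1151 = 30.573 V; V_B = 230 × 218/1151 = 43.562 V; V_C = 230 × 195/1151 = 38.966 V.
P_out = V_A I_A + V_B I_B + V_C I_C = 30.573×2.94 + 43.562×0.558 + 38.966×3.37 = 89.886 + 24.308 + 131.32 = 245.51 W.
Ideal ⇒ P_in = P_out, so I_p = P_out/V_p = 245.51/230 = 1.07 A.

I_p ≈ 1.07 A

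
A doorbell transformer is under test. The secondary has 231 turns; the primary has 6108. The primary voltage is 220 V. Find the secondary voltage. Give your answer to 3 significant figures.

V_s/V_p = N_s/N_p, so V_s = 220 × 231/6108 = 8.32 V.

V_s ≈ 8.32 V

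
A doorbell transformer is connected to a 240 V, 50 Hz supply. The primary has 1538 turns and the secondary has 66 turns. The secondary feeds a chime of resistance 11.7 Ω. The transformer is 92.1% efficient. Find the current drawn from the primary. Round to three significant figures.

V_s = 240 × 66/1538 = 10.299 V.
I_s = V_s/R = 10.299/11.7 = 0.88026 A.
P_out = V_s I_s = 10.299 × 0.88026 = 9.0659 W.
P_in = P_out/η = 9.0659/0.921 = 9.8436 W.
I_p = P_in/V_p = 9.8436/240 = 0.0410 A.

I_p ≈ 0.0410 A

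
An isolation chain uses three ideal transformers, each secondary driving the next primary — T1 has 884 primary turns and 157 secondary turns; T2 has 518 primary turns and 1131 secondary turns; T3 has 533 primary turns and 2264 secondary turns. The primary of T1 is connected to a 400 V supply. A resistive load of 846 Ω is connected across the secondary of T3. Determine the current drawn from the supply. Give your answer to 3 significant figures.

I_supply ≈ 1.28 A

Secondary of T1: V = 400.00 × 157/884 = 71.041 V.
Secondary of T2: V = 71.041 × 1131/518 = 155.11 V.
Secondary of T3: V = 155.11 × 2264/533 = 658.85 V.
I_load = 658.85/846 = 0.77879 A, so P_out = 658.85 × 0.77879 = 513.11 W.
All ideal ⇒ P_in = P_out, so I_supply = 513.11/400 = 1.28 A.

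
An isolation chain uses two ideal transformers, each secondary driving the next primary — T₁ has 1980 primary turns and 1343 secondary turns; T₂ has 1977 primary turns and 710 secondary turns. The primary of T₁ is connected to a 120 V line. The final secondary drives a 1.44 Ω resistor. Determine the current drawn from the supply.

I_supply ≈ 4.94 A

Secondary of T₁: V = 120.00 × 1343/1980 = 81.394 V.
Secondary of T₂: V = 81.394 × 710/1977 = 29.231 V.
I_load = 29.231/1.44 = 20.299 A, so P_out = 29.231 × 20.299 = 593.37 W.
All ideal ⇒ P_in = P_out, so I_supply = 593.37/120 = 4.94 A.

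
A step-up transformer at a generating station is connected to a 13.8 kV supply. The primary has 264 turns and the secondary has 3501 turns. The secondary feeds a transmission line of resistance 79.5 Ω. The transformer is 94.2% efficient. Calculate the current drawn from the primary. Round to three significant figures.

I_p ≈ 32400 A

V_s = 13800 × 3501/264 = 183010 V.
I_s = V_s/R = 183010/79.5 = 2302.0 A.
P_out = V_s I_s = 183010 × 2302.0 = 4.2128×10^8 W.
P_in = P_out/η = 4.2128×10^8/0.942 = 4.4722×10^8 W.
I_p = P_in/V_p = 4.4722×10^8/13800 = 32400 A.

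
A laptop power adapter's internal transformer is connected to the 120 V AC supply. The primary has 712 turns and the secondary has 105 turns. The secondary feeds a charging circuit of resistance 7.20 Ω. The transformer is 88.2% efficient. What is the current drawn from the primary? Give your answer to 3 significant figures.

I_p ≈ 0.411 A

V_s = 120 × 105/712 = 17.697 V.
I_s = V_s/R = 17.697/7.20 = 2.4579 A.
P_out = V_s I_s = 17.697 × 2.4579 = 43.496 W.
P_in = P_out/η = 43.496/0.882 = 49.315 W.
I_p = P_in/V_p = 49.315/120 = 0.411 A.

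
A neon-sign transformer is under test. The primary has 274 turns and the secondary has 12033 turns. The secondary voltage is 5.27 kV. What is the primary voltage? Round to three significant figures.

V_p/V_s = N_p/N_s, so V_p = 5270 × 274/12033 = 120 V.

V_p ≈ 120 V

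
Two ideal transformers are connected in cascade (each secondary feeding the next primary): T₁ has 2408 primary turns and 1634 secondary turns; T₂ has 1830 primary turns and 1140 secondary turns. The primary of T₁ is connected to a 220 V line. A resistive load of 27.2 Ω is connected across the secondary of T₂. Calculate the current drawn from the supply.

Secondary of T₁: V = 220.00 × 1634/2408 = 149.29 V.
Secondary of T₂: V = 149.29 × 1140/1830 = 92.998 V.
I_load = 92.998/27.2 = 3.4190 A, so P_out = 92.998 × 3.4190 = 317.96 W.
All ideal ⇒ P_in = P_out, so I_supply = 317.96/220 = 1.45 A.

I_supply ≈ 1.45 A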